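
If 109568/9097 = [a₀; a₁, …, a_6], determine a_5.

109568 ÷ 9097 → quotient 12, remainder 404
9097 ÷ 404 → quotient 22, remainder 209
404 ÷ 209 → quotient 1, remainder 195
209 ÷ 195 → quotient 1, remainder 14
195 ÷ 14 → quotient 13, remainder 13
14 ÷ 13 → quotient 1, remainder 1

1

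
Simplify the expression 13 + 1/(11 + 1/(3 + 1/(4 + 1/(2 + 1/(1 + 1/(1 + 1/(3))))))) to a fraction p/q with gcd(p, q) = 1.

37747/2884

a_0 = 13: 13/1
a_1 = 11: 144/11
a_2 = 3: 445/34
a_3 = 4: 1924/147
a_4 = 2: 4293/328
a_5 = 1: 6217/475
a_6 = 1: 10510/803
a_7 = 3: 37747/2884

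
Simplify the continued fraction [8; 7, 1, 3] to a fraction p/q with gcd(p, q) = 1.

Starting at the tail and folding back:
Start with 3.
1 + 1/(3/1) = 1 + 1/3 = 4/3
7 + 1/(4/3) = 7 + 3/4 = 31/4
8 + 1/(31/4) = 8 + 4/31 = 252/31

252/31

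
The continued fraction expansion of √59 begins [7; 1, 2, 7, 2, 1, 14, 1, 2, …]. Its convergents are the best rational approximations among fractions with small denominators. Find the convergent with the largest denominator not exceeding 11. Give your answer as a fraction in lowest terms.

23/3

a_0 = 7: 7/1  (≤ bound)
a_1 = 1: 8/1  (≤ bound)
a_2 = 2: 23/3  (≤ bound)
a_3 = 7: 169/22  (> 11, stop)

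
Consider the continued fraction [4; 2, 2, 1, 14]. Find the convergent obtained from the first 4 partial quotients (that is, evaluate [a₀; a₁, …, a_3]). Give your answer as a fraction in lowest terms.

31/7

Use the convergent recurrence hₖ = aₖ·hₖ₋₁ + hₖ₋₂ (and likewise for the denominators kₖ):
a_0 = 4: 4/1
a_1 = 2: 9/2
a_2 = 2: 22/5
a_3 = 1: 31/7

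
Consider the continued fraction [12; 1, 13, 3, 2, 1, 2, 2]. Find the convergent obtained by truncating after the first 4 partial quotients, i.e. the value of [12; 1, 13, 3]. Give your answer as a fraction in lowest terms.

a_0 = 12: 12/1
a_1 = 1: 13/1
a_2 = 13: 181/14
a_3 = 3: 556/43

556/43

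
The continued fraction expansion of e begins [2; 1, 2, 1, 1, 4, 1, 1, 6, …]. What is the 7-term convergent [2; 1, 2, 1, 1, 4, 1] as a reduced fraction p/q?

106/39

Build up convergents one term at a time:
a_0 = 2: 2/1
a_1 = 1: 3/1
a_2 = 2: 8/3
a_3 = 1: 11/4
a_4 = 1: 19/7
a_5 = 4: 87/32
a_6 = 1: 106/39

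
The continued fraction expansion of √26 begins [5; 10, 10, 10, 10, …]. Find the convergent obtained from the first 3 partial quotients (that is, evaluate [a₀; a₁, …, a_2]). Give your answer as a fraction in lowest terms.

Start with 10.
10 + 1/(10/1) = 10 + 1/10 = 101/10
5 + 1/(101/10) = 5 + 10/101 = 515/101

515/101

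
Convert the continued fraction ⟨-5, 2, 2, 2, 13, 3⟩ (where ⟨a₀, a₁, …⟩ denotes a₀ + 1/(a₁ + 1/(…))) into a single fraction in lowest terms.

Build up convergents one term at a time:
a_0 = -5: -5/1
a_1 = 2: -9/2
a_2 = 2: -23/5
a_3 = 2: -55/12
a_4 = 13: -738/161
a_5 = 3: -2269/495

-2269/495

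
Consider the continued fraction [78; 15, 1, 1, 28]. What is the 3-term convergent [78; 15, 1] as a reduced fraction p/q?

Starting at the tail and folding back:
Start with 1.
15 + 1/(1/1) = 15 + 1/1 = 16/1
78 + 1/(16/1) = 78 + 1/16 = 1249/16

1249/16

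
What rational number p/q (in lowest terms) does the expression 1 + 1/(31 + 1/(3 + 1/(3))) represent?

323/313

Use the convergent recurrence hₖ = aₖ·hₖ₋₁ + hₖ₋₂ (and likewise for the denominators kₖ):
a_0 = 1: 1/1
a_1 = 31: 32/31
a_2 = 3: 97/94
a_3 = 3: 323/313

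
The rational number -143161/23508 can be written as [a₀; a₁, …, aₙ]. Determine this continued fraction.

-143161 ÷ 23508 → quotient -7, remainder 21395
23508 ÷ 21395 → quotient 1, remainder 2113
21395 ÷ 2113 → quotient 10, remainder 265
2113 ÷ 265 → quotient 7, remainder 258
265 ÷ 258 → quotient 1, remainder 7
258 ÷ 7 → quotient 36, remainder 6
7 ÷ 6 → quotient 1, remainder 1
6 ÷ 1 → quotient 6, remainder 0

[-7; 1, 10, 7, 1, 36, 1, 6]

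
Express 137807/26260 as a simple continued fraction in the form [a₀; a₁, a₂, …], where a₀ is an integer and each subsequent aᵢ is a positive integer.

⌊137807/26260⌋ = 5, remainder 6507
⌊26260/6507⌋ = 4, remainder 232
⌊6507/232⌋ = 28, remainder 11
⌊232/11⌋ = 21, remainder 1
⌊11/1⌋ = 11, remainder 0

[5; 4, 28, 21, 11]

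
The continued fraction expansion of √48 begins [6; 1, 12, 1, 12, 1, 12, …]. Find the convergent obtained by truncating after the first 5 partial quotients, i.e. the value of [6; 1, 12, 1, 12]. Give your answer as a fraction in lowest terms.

Start with 12.
1 + 1/(12/1) = 1 + 1/12 = 13/12
12 + 1/(13/12) = 12 + 12/13 = 168/13
1 + 1/(168/13) = 1 + 13/168 = 181/168
6 + 1/(181/168) = 6 + 168/181 = 1254/181

1254/181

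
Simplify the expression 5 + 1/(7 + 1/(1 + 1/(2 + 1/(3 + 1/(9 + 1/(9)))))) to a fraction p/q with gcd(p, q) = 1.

a_0 = 5: 5/1
a_1 = 7: 36/7
a_2 = 1: 41/8
a_3 = 2: 118/23
a_4 = 3: 395/77
a_5 = 9: 3673/716
a_6 = 9: 33452/6521

33452/6521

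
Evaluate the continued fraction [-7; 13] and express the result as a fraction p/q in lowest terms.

-90/13

Collapse the nested fraction from the inside out:
Start with 13.
-7 + 1/(13/1) = -7 + 1/13 = -90/13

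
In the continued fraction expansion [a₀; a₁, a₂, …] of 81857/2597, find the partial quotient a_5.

2

⌊81857/2597⌋ = 31, remainder 1350
⌊2597/1350⌋ = 1, remainder 1247
⌊1350/1247⌋ = 1, remainder 103
⌊1247/103⌋ = 12, remainder 11
⌊103/11⌋ = 9, remainder 4
⌊11/4⌋ = 2, remainder 3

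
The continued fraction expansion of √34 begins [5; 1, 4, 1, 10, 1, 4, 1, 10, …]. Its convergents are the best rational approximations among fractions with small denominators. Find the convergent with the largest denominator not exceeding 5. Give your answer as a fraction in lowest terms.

List convergents until the denominator exceeds the bound:
a_0 = 5: 5/1  (≤ bound)
a_1 = 1: 6/1  (≤ bound)
a_2 = 4: 29/5  (≤ bound)
a_3 = 1: 35/6  (> 5, stop)

29/5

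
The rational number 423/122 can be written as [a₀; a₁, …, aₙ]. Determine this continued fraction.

423 ÷ 122 → quotient 3, remainder 57
122 ÷ 57 → quotient 2, remainder 8
57 ÷ 8 → quotient 7, remainder 1
8 ÷ 1 → quotient 8, remainder 0

[3; 2, 7, 8]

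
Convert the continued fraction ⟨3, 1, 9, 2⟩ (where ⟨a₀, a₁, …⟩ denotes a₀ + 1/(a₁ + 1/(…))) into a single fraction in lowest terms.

Start with 2.
9 + 1/(2/1) = 9 + 1/2 = 19/2
1 + 1/(19/2) = 1 + 2/19 = 21/19
3 + 1/(21/19) = 3 + 19/21 = 82/21

82/21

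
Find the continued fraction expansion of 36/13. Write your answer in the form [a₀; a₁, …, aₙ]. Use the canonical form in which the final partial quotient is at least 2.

36 ÷ 13 → quotient 2, remainder 10
13 ÷ 10 → quotient 1, remainder 3
10 ÷ 3 → quotient 3, remainder 1
3 ÷ 1 → quotient 3, remainder 0

[2; 1, 3, 3]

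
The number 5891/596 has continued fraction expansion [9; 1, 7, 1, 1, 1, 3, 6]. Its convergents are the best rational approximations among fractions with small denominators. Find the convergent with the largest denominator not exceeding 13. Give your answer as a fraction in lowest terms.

a_0 = 9: 9/1  (≤ bound)
a_1 = 1: 10/1  (≤ bound)
a_2 = 7: 79/8  (≤ bound)
a_3 = 1: 89/9  (≤ bound)
a_4 = 1: 168/17  (> 13, stop)

89/9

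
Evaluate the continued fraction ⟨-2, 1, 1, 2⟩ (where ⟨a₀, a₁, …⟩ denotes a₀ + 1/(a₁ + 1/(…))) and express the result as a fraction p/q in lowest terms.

Start with 2.
1 + 1/(2/1) = 1 + 1/2 = 3/2
1 + 1/(3/2) = 1 + 2/3 = 5/3
-2 + 1/(5/3) = -2 + 3/5 = -7/5

-7/5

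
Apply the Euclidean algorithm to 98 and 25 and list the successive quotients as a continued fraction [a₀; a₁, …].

[3; 1, 11, 2]

Repeatedly divide and take the remainder:
98 = 3·25 + 23, so a_0 = 3
25 = 1·23 + 2, so a_1 = 1
23 = 11·2 + 1, so a_2 = 11
2 = 2·1 + 0, so a_3 = 2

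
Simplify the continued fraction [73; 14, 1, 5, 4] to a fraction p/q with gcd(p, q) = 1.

Start with 4.
5 + 1/(4/1) = 5 + 1/4 = 21/4
1 + 1/(21/4) = 1 + 4/21 = 25/21
14 + 1/(25/21) = 14 + 21/25 = 371/25
73 + 1/(371/25) = 73 + 25/371 = 27108/371

27108/371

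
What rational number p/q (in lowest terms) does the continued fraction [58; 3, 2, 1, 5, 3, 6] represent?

66635/1143

Build up convergents one term at a time:
a_0 = 58: 58/1
a_1 = 3: 175/3
a_2 = 2: 408/7
a_3 = 1: 583/10
a_4 = 5: 3323/57
a_5 = 3: 10552/181
a_6 = 6: 66635/1143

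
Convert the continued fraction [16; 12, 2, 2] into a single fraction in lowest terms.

997/62

Start with 2.
2 + 1/(2/1) = 2 + 1/2 = 5/2
12 + 1/(5/2) = 12 + 2/5 = 62/5
16 + 1/(62/5) = 16 + 5/62 = 997/62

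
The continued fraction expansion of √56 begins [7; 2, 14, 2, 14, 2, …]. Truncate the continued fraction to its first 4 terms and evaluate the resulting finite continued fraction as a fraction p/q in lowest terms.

Build up convergents one term at a time:
a_0 = 7: 7/1
a_1 = 2: 15/2
a_2 = 14: 217/29
a_3 = 2: 449/60

449/60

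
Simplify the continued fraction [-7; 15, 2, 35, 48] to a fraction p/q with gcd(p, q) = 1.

a_0 = -7: -7/1
a_1 = 15: -104/15
a_2 = 2: -215/31
a_3 = 35: -7629/1100
a_4 = 48: -366407/52831

-366407/52831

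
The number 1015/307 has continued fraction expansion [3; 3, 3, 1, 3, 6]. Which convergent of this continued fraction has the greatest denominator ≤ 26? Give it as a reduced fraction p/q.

43/13

a_0 = 3: 3/1  (≤ bound)
a_1 = 3: 10/3  (≤ bound)
a_2 = 3: 33/10  (≤ bound)
a_3 = 1: 43/13  (≤ bound)
a_4 = 3: 162/49  (> 26, stop)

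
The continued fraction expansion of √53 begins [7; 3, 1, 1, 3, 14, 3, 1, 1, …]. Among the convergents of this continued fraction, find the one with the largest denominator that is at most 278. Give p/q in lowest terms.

a_0 = 7: 7/1  (≤ bound)
a_1 = 3: 22/3  (≤ bound)
a_2 = 1: 29/4  (≤ bound)
a_3 = 1: 51/7  (≤ bound)
a_4 = 3: 182/25  (≤ bound)
a_5 = 14: 2599/357  (> 278, stop)

182/25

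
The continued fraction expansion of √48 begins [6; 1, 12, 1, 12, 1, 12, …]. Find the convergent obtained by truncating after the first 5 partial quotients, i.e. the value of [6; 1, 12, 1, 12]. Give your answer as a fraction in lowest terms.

1254/181

a_0 = 6: 6/1
a_1 = 1: 7/1
a_2 = 12: 90/13
a_3 = 1: 97/14
a_4 = 12: 1254/181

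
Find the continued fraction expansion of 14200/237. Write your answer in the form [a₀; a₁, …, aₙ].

[59; 1, 10, 1, 5, 1, 2]

Run the Euclidean algorithm, recording each quotient:
14200 = 59·237 + 217, so a_0 = 59
237 = 1·217 + 20, so a_1 = 1
217 = 10·20 + 17, so a_2 = 10
20 = 1·17 + 3, so a_3 = 1
17 = 5·3 + 2, so a_4 = 5
3 = 1·2 + 1, so a_5 = 1
2 = 2·1 + 0, so a_6 = 2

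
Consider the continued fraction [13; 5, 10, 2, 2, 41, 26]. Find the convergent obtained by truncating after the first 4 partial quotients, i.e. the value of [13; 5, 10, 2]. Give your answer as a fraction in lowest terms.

1412/107

Start with 2.
10 + 1/(2/1) = 10 + 1/2 = 21/2
5 + 1/(21/2) = 5 + 2/21 = 107/21
13 + 1/(107/21) = 13 + 21/107 = 1412/107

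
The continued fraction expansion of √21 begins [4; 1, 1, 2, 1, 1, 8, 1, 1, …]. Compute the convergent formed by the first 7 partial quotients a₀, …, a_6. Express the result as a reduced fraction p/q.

Use the convergent recurrence hₖ = aₖ·hₖ₋₁ + hₖ₋₂ (and likewise for the denominators kₖ):
a_0 = 4: 4/1
a_1 = 1: 5/1
a_2 = 1: 9/2
a_3 = 2: 23/5
a_4 = 1: 32/7
a_5 = 1: 55/12
a_6 = 8: 472/103

472/103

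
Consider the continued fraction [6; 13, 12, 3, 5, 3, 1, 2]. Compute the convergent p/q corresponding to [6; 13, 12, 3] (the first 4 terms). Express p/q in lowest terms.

Build up convergents one term at a time:
a_0 = 6: 6/1
a_1 = 13: 79/13
a_2 = 12: 954/157
a_3 = 3: 2941/484

2941/484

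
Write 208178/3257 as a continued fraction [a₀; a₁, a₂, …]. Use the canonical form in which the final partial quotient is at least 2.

208178 ÷ 3257 → quotient 63, remainder 2987
3257 ÷ 2987 → quotient 1, remainder 270
2987 ÷ 270 → quotient 11, remainder 17
270 ÷ 17 → quotient 15, remainder 15
17 ÷ 15 → quotient 1, remainder 2
15 ÷ 2 → quotient 7, remainder 1
2 ÷ 1 → quotient 2, remainder 0

[63; 1, 11, 15, 1, 7, 2]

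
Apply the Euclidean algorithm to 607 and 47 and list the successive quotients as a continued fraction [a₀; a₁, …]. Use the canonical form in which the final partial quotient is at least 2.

⌊607/47⌋ = 12, remainder 43
⌊47/43⌋ = 1, remainder 4
⌊43/4⌋ = 10, remainder 3
⌊4/3⌋ = 1, remainder 1
⌊3/1⌋ = 3, remainder 0

[12; 1, 10, 1, 3]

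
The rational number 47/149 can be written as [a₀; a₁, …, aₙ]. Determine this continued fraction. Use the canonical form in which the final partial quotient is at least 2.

47 ÷ 149 → quotient 0, remainder 47
149 ÷ 47 → quotient 3, remainder 8
47 ÷ 8 → quotient 5, remainder 7
8 ÷ 7 → quotient 1, remainder 1
7 ÷ 1 → quotient 7, remainder 0

[0; 3, 5, 1, 7]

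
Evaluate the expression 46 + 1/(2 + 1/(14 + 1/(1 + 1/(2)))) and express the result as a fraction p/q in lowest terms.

Start with 2.
1 + 1/(2/1) = 1 + 1/2 = 3/2
14 + 1/(3/2) = 14 + 2/3 = 44/3
2 + 1/(44/3) = 2 + 3/44 = 91/44
46 + 1/(91/44) = 46 + 44/91 = 4230/91

4230/91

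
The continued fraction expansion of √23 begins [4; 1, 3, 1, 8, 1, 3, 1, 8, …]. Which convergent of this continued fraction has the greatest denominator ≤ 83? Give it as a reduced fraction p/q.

235/49

List convergents until the denominator exceeds the bound:
a_0 = 4: 4/1  (≤ bound)
a_1 = 1: 5/1  (≤ bound)
a_2 = 3: 19/4  (≤ bound)
a_3 = 1: 24/5  (≤ bound)
a_4 = 8: 211/44  (≤ bound)
a_5 = 1: 235/49  (≤ bound)
a_6 = 3: 916/191  (> 83, stop)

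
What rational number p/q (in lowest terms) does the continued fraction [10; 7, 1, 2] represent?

233/23

Start with 2.
1 + 1/(2/1) = 1 + 1/2 = 3/2
7 + 1/(3/2) = 7 + 2/3 = 23/3
10 + 1/(23/3) = 10 + 3/23 = 233/23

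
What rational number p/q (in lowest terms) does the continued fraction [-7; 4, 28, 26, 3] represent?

a_0 = -7: -7/1
a_1 = 4: -27/4
a_2 = 28: -763/113
a_3 = 26: -19865/2942
a_4 = 3: -60358/8939

-60358/8939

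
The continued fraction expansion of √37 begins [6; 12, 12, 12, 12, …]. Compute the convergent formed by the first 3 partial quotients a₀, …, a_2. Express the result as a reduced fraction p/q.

Start with 12.
12 + 1/(12/1) = 12 + 1/12 = 145/12
6 + 1/(145/12) = 6 + 12/145 = 882/145

882/145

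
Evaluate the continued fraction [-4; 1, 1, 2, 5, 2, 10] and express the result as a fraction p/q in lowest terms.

Start with 10.
2 + 1/(10/1) = 2 + 1/10 = 21/10
5 + 1/(21/10) = 5 + 10/21 = 115/21
2 + 1/(115/21) = 2 + 21/115 = 251/115
1 + 1/(251/115) = 1 + 115/251 = 366/251
1 + 1/(366/251) = 1 + 251/366 = 617/366
-4 + 1/(617/366) = -4 + 366/617 = -2102/617

-2102/617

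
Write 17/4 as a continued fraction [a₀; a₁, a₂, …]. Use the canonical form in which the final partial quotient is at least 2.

[4; 4]

Apply division with remainder until the remainder is 0:
17 ÷ 4 → quotient 4, remainder 1
4 ÷ 1 → quotient 4, remainder 0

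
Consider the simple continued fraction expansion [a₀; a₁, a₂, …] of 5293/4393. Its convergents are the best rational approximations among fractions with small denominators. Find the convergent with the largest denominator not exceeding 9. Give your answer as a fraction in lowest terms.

List convergents until the denominator exceeds the bound:
a_0 = 1: 1/1  (≤ bound)
a_1 = 4: 5/4  (≤ bound)
a_2 = 1: 6/5  (≤ bound)
a_3 = 7: 47/39  (> 9, stop)

6/5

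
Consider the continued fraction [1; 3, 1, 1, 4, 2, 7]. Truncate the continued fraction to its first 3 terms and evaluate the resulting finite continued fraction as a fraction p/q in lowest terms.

Start with 1.
3 + 1/(1/1) = 3 + 1/1 = 4/1
1 + 1/(4/1) = 1 + 1/4 = 5/4

5/4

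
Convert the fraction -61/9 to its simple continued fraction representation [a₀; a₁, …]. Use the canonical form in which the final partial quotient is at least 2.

⌊-61/9⌋ = -7, remainder 2
⌊9/2⌋ = 4, remainder 1
⌊2/1⌋ = 2, remainder 0

[-7; 4, 2]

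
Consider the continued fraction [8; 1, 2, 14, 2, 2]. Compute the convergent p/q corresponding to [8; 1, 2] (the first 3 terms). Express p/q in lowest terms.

26/3

Start with 2.
1 + 1/(2/1) = 1 + 1/2 = 3/2
8 + 1/(3/2) = 8 + 2/3 = 26/3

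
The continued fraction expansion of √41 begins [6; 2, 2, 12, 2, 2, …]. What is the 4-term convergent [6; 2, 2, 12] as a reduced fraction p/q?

397/62

Start with 12.
2 + 1/(12/1) = 2 + 1/12 = 25/12
2 + 1/(25/12) = 2 + 12/25 = 62/25
6 + 1/(62/25) = 6 + 25/62 = 397/62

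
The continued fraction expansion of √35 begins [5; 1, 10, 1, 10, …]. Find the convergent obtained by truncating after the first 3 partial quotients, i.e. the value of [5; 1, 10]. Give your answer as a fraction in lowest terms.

65/11

Start with 10.
1 + 1/(10/1) = 1 + 1/10 = 11/10
5 + 1/(11/10) = 5 + 10/11 = 65/11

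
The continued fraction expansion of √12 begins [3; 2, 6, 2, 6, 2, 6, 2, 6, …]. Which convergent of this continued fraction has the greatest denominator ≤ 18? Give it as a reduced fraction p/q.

45/13

a_0 = 3: 3/1  (≤ bound)
a_1 = 2: 7/2  (≤ bound)
a_2 = 6: 45/13  (≤ bound)
a_3 = 2: 97/28  (> 18, stop)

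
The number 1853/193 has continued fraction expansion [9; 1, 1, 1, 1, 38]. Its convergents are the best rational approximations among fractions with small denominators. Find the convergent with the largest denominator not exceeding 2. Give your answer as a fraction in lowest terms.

a_0 = 9: 9/1  (≤ bound)
a_1 = 1: 10/1  (≤ bound)
a_2 = 1: 19/2  (≤ bound)
a_3 = 1: 29/3  (> 2, stop)

19/2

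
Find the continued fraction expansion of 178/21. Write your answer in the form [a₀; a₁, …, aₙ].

178 ÷ 21 → quotient 8, remainder 10
21 ÷ 10 → quotient 2, remainder 1
10 ÷ 1 → quotient 10, remainder 0

[8; 2, 10]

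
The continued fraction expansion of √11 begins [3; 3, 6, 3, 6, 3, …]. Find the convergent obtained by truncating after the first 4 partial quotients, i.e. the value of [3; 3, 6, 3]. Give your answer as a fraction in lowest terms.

Start with 3.
6 + 1/(3/1) = 6 + 1/3 = 19/3
3 + 1/(19/3) = 3 + 3/19 = 60/19
3 + 1/(60/19) = 3 + 19/60 = 199/60

199/60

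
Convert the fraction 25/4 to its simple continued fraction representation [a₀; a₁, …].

[6; 4]

25 ÷ 4 → quotient 6, remainder 1
4 ÷ 1 → quotient 4, remainder 0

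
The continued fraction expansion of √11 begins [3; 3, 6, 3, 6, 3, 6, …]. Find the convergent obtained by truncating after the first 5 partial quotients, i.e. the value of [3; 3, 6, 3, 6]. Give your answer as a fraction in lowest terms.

Work from the innermost term outward:
Start with 6.
3 + 1/(6/1) = 3 + 1/6 = 19/6
6 + 1/(19/6) = 6 + 6/19 = 120/19
3 + 1/(120/19) = 3 + 19/120 = 379/120
3 + 1/(379/120) = 3 + 120/379 = 1257/379

1257/379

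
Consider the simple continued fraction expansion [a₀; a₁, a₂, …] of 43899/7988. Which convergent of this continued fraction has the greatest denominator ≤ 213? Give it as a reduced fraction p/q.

List convergents until the denominator exceeds the bound:
a_0 = 5: 5/1  (≤ bound)
a_1 = 2: 11/2  (≤ bound)
a_2 = 56: 621/113  (≤ bound)
a_3 = 1: 632/115  (≤ bound)
a_4 = 1: 1253/228  (> 213, stop)

632/115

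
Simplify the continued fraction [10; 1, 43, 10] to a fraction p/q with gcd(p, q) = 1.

4841/441

Work from the innermost term outward:
Start with 10.
43 + 1/(10/1) = 43 + 1/10 = 431/10
1 + 1/(431/10) = 1 + 10/431 = 441/431
10 + 1/(441/431) = 10 + 431/441 = 4841/441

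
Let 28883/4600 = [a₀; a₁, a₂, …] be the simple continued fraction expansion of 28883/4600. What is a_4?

Repeatedly divide and take the remainder:
28883 ÷ 4600 → quotient 6, remainder 1283
4600 ÷ 1283 → quotient 3, remainder 751
1283 ÷ 751 → quotient 1, remainder 532
751 ÷ 532 → quotient 1, remainder 219
532 ÷ 219 → quotient 2, remainder 94

2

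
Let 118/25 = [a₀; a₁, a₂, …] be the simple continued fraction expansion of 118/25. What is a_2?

2

118 = 4·25 + 18, so a_0 = 4
25 = 1·18 + 7, so a_1 = 1
18 = 2·7 + 4, so a_2 = 2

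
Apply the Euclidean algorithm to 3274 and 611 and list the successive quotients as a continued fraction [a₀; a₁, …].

⌊3274/611⌋ = 5, remainder 219
⌊611/219⌋ = 2, remainder 173
⌊219/173⌋ = 1, remainder 46
⌊173/46⌋ = 3, remainder 35
⌊46/35⌋ = 1, remainder 11
⌊35/11⌋ = 3, remainder 2
⌊11/2⌋ = 5, remainder 1
⌊2/1⌋ = 2, remainder 0

[5; 2, 1, 3, 1, 3, 5, 2]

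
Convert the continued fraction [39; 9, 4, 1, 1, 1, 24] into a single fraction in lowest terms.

124326/3179

Start with 24.
1 + 1/(24/1) = 1 + 1/24 = 25/24
1 + 1/(25/24) = 1 + 24/25 = 49/25
1 + 1/(49/25) = 1 + 25/49 = 74/49
4 + 1/(74/49) = 4 + 49/74 = 345/74
9 + 1/(345/74) = 9 + 74/345 = 3179/345
39 + 1/(3179/345) = 39 + 345/3179 = 124326/3179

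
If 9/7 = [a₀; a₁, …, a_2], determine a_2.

2

⌊9/7⌋ = 1, remainder 2
⌊7/2⌋ = 3, remainder 1
⌊2/1⌋ = 2, remainder 0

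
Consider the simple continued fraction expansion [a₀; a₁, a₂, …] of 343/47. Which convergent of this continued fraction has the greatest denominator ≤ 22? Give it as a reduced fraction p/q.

73/10

a_0 = 7: 7/1  (≤ bound)
a_1 = 3: 22/3  (≤ bound)
a_2 = 2: 51/7  (≤ bound)
a_3 = 1: 73/10  (≤ bound)
a_4 = 4: 343/47  (> 22, stop)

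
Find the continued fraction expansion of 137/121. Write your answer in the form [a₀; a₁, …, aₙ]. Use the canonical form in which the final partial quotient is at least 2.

⌊137/121⌋ = 1, remainder 16
⌊121/16⌋ = 7, remainder 9
⌊16/9⌋ = 1, remainder 7
⌊9/7⌋ = 1, remainder 2
⌊7/2⌋ = 3, remainder 1
⌊2/1⌋ = 2, remainder 0

[1; 7, 1, 1, 3, 2]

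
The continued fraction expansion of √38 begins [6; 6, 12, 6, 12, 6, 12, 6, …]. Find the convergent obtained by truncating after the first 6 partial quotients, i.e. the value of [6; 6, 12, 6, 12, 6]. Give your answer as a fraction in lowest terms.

202501/32850

a_0 = 6: 6/1
a_1 = 6: 37/6
a_2 = 12: 450/73
a_3 = 6: 2737/444
a_4 = 12: 33294/5401
a_5 = 6: 202501/32850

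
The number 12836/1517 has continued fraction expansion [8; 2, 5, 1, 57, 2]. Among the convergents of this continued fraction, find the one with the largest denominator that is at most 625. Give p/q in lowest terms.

List convergents until the denominator exceeds the bound:
a_0 = 8: 8/1  (≤ bound)
a_1 = 2: 17/2  (≤ bound)
a_2 = 5: 93/11  (≤ bound)
a_3 = 1: 110/13  (≤ bound)
a_4 = 57: 6363/752  (> 625, stop)

110/13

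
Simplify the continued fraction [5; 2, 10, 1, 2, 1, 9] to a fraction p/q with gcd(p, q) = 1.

4804/877

a_0 = 5: 5/1
a_1 = 2: 11/2
a_2 = 10: 115/21
a_3 = 1: 126/23
a_4 = 2: 367/67
a_5 = 1: 493/90
a_6 = 9: 4804/877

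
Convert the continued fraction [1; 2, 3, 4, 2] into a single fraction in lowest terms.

Start with 2.
4 + 1/(2/1) = 4 + 1/2 = 9/2
3 + 1/(9/2) = 3 + 2/9 = 29/9
2 + 1/(29/9) = 2 + 9/29 = 67/29
1 + 1/(67/29) = 1 + 29/67 = 96/67

96/67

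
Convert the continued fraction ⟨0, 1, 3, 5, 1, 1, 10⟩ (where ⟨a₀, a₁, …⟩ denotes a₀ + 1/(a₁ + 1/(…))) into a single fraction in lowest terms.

Work from the innermost term outward:
Start with 10.
1 + 1/(10/1) = 1 + 1/10 = 11/10
1 + 1/(11/10) = 1 + 10/11 = 21/11
5 + 1/(21/11) = 5 + 11/21 = 116/21
3 + 1/(116/21) = 3 + 21/116 = 369/116
1 + 1/(369/116) = 1 + 116/369 = 485/369
0 + 1/(485/369) = 0 + 369/485 = 369/485

369/485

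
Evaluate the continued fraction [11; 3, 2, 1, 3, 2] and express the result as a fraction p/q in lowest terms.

949/84

a_0 = 11: 11/1
a_1 = 3: 34/3
a_2 = 2: 79/7
a_3 = 1: 113/10
a_4 = 3: 418/37
a_5 = 2: 949/84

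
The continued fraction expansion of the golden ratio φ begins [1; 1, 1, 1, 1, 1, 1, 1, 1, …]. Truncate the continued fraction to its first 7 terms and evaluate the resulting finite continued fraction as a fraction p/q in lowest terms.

21/13

Build up convergents one term at a time:
a_0 = 1: 1/1
a_1 = 1: 2/1
a_2 = 1: 3/2
a_3 = 1: 5/3
a_4 = 1: 8/5
a_5 = 1: 13/8
a_6 = 1: 21/13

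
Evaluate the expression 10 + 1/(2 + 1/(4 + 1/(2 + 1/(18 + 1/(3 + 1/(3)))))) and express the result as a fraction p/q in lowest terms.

39187/3750

a_0 = 10: 10/1
a_1 = 2: 21/2
a_2 = 4: 94/9
a_3 = 2: 209/20
a_4 = 18: 3856/369
a_5 = 3: 11777/1127
a_6 = 3: 39187/3750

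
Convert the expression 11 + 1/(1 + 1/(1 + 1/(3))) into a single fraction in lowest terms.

81/7

Start with 3.
1 + 1/(3/1) = 1 + 1/3 = 4/3
1 + 1/(4/3) = 1 + 3/4 = 7/4
11 + 1/(7/4) = 11 + 4/7 = 81/7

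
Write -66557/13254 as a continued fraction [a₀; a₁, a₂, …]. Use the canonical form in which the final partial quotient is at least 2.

⌊-66557/13254⌋ = -6, remainder 12967
⌊13254/12967⌋ = 1, remainder 287
⌊12967/287⌋ = 45, remainder 52
⌊287/52⌋ = 5, remainder 27
⌊52/27⌋ = 1, remainder 25
⌊27/25⌋ = 1, remainder 2
⌊25/2⌋ = 12, remainder 1
⌊2/1⌋ = 2, remainder 0

[-6; 1, 45, 5, 1, 1, 12, 2]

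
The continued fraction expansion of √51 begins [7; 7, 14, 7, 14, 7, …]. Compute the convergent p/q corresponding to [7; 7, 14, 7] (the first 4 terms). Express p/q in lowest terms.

Use the convergent recurrence hₖ = aₖ·hₖ₋₁ + hₖ₋₂ (and likewise for the denominators kₖ):
a_0 = 7: 7/1
a_1 = 7: 50/7
a_2 = 14: 707/99
a_3 = 7: 4999/700

4999/700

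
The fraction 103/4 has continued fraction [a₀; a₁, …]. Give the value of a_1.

⌊103/4⌋ = 25, remainder 3
⌊4/3⌋ = 1, remainder 1

1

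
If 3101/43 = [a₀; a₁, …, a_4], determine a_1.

3101 = 72·43 + 5, so a_0 = 72
43 = 8·5 + 3, so a_1 = 8

8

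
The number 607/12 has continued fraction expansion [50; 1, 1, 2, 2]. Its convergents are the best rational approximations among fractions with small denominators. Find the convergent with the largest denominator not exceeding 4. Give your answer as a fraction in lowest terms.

a_0 = 50: 50/1  (≤ bound)
a_1 = 1: 51/1  (≤ bound)
a_2 = 1: 101/2  (≤ bound)
a_3 = 2: 253/5  (> 4, stop)

101/2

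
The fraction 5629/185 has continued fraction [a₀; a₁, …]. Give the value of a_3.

Run the Euclidean algorithm, recording each quotient:
5629 ÷ 185 → quotient 30, remainder 79
185 ÷ 79 → quotient 2, remainder 27
79 ÷ 27 → quotient 2, remainder 25
27 ÷ 25 → quotient 1, remainder 2

1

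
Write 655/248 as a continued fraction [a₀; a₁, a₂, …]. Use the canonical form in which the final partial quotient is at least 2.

[2; 1, 1, 1, 3, 1, 2, 6]

Apply division with remainder until the remainder is 0:
655 ÷ 248 → quotient 2, remainder 159
248 ÷ 159 → quotient 1, remainder 89
159 ÷ 89 → quotient 1, remainder 70
89 ÷ 70 → quotient 1, remainder 19
70 ÷ 19 → quotient 3, remainder 13
19 ÷ 13 → quotient 1, remainder 6
13 ÷ 6 → quotient 2, remainder 1
6 ÷ 1 → quotient 6, remainder 0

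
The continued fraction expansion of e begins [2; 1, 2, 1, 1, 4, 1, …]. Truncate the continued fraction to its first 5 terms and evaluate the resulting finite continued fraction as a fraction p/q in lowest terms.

Start with 1.
1 + 1/(1/1) = 1 + 1/1 = 2/1
2 + 1/(2/1) = 2 + 1/2 = 5/2
1 + 1/(5/2) = 1 + 2/5 = 7/5
2 + 1/(7/5) = 2 + 5/7 = 19/7

19/7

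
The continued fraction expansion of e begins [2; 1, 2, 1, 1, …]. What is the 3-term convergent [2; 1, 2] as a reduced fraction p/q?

a_0 = 2: 2/1
a_1 = 1: 3/1
a_2 = 2: 8/3

8/3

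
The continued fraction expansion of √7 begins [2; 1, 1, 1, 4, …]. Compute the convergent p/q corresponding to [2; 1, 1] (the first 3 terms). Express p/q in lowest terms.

Start with 1.
1 + 1/(1/1) = 1 + 1/1 = 2/1
2 + 1/(2/1) = 2 + 1/2 = 5/2

5/2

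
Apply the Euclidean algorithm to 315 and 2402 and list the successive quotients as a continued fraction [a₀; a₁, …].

Apply division with remainder until the remainder is 0:
315 = 0·2402 + 315, so a_0 = 0
2402 = 7·315 + 197, so a_1 = 7
315 = 1·197 + 118, so a_2 = 1
197 = 1·118 + 79, so a_3 = 1
118 = 1·79 + 39, so a_4 = 1
79 = 2·39 + 1, so a_5 = 2
39 = 39·1 + 0, so a_6 = 39

[0; 7, 1, 1, 1, 2, 39]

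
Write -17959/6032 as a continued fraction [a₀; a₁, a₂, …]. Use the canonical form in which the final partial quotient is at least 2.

Apply division with remainder until the remainder is 0:
⌊-17959/6032⌋ = -3, remainder 137
⌊6032/137⌋ = 44, remainder 4
⌊137/4⌋ = 34, remainder 1
⌊4/1⌋ = 4, remainder 0

[-3; 44, 34, 4]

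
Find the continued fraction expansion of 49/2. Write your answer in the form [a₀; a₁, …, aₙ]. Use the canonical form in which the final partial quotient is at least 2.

Run the Euclidean algorithm, recording each quotient:
49 = 24·2 + 1, so a_0 = 24
2 = 2·1 + 0, so a_1 = 2

[24; 2]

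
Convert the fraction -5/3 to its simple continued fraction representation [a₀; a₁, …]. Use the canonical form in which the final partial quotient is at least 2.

⌊-5/3⌋ = -2, remainder 1
⌊3/1⌋ = 3, remainder 0

[-2; 3]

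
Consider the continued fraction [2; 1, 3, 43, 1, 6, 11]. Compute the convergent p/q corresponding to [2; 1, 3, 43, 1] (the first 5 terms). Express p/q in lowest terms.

487/177

a_0 = 2: 2/1
a_1 = 1: 3/1
a_2 = 3: 11/4
a_3 = 43: 476/173
a_4 = 1: 487/177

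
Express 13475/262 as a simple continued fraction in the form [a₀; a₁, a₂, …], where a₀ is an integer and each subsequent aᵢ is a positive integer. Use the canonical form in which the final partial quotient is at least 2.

[51; 2, 3, 7, 5]

13475 ÷ 262 → quotient 51, remainder 113
262 ÷ 113 → quotient 2, remainder 36
113 ÷ 36 → quotient 3, remainder 5
36 ÷ 5 → quotient 7, remainder 1
5 ÷ 1 → quotient 5, remainder 0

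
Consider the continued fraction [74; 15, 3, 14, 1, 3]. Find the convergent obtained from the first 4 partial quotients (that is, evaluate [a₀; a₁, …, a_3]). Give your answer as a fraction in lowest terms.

Start with 14.
3 + 1/(14/1) = 3 + 1/14 = 43/14
15 + 1/(43/14) = 15 + 14/43 = 659/43
74 + 1/(659/43) = 74 + 43/659 = 48809/659

48809/659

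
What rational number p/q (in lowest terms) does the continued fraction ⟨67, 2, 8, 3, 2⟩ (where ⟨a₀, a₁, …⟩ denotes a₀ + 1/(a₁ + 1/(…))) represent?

Start with 2.
3 + 1/(2/1) = 3 + 1/2 = 7/2
8 + 1/(7/2) = 8 + 2/7 = 58/7
2 + 1/(58/7) = 2 + 7/58 = 123/58
67 + 1/(123/58) = 67 + 58/123 = 8299/123

8299/123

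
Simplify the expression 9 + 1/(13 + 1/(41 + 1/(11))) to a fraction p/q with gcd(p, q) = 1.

Start with 11.
41 + 1/(11/1) = 41 + 1/11 = 452/11
13 + 1/(452/11) = 13 + 11/452 = 5887/452
9 + 1/(5887/452) = 9 + 452/5887 = 53435/5887

53435/5887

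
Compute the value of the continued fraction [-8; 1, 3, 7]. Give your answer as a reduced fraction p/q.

-210/29

Start with 7.
3 + 1/(7/1) = 3 + 1/7 = 22/7
1 + 1/(22/7) = 1 + 7/22 = 29/22
-8 + 1/(29/22) = -8 + 22/29 = -210/29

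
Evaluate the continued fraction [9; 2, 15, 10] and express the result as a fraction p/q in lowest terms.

Start with 10.
15 + 1/(10/1) = 15 + 1/10 = 151/10
2 + 1/(151/10) = 2 + 10/151 = 312/151
9 + 1/(312/151) = 9 + 151/312 = 2959/312

2959/312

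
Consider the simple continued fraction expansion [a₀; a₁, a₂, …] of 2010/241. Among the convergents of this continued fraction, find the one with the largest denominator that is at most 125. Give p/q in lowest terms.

List convergents until the denominator exceeds the bound:
a_0 = 8: 8/1  (≤ bound)
a_1 = 2: 17/2  (≤ bound)
a_2 = 1: 25/3  (≤ bound)
a_3 = 15: 392/47  (≤ bound)
a_4 = 2: 809/97  (≤ bound)
a_5 = 2: 2010/241  (> 125, stop)

809/97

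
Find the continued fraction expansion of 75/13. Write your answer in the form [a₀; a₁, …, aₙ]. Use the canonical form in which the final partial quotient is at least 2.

75 = 5·13 + 10, so a_0 = 5
13 = 1·10 + 3, so a_1 = 1
10 = 3·3 + 1, so a_2 = 3
3 = 3·1 + 0, so a_3 = 3

[5; 1, 3, 3]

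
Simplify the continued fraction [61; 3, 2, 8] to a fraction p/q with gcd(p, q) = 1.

3616/59

Start with 8.
2 + 1/(8/1) = 2 + 1/8 = 17/8
3 + 1/(17/8) = 3 + 8/17 = 59/17
61 + 1/(59/17) = 61 + 17/59 = 3616/59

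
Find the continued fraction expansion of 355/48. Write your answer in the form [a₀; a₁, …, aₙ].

Apply division with remainder until the remainder is 0:
355 = 7·48 + 19, so a_0 = 7
48 = 2·19 + 10, so a_1 = 2
19 = 1·10 + 9, so a_2 = 1
10 = 1·9 + 1, so a_3 = 1
9 = 9·1 + 0, so a_4 = 9

[7; 2, 1, 1, 9]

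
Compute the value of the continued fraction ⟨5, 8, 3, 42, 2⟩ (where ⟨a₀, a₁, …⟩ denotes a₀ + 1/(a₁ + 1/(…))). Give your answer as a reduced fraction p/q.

Build up convergents one term at a time:
a_0 = 5: 5/1
a_1 = 8: 41/8
a_2 = 3: 128/25
a_3 = 42: 5417/1058
a_4 = 2: 10962/2141

10962/2141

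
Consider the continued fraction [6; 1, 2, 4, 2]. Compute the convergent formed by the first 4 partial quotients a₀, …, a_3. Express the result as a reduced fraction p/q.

Work from the innermost term outward:
Start with 4.
2 + 1/(4/1) = 2 + 1/4 = 9/4
1 + 1/(9/4) = 1 + 4/9 = 13/9
6 + 1/(13/9) = 6 + 9/13 = 87/13

87/13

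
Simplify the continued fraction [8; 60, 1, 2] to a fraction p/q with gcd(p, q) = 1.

Start with 2.
1 + 1/(2/1) = 1 + 1/2 = 3/2
60 + 1/(3/2) = 60 + 2/3 = 182/3
8 + 1/(182/3) = 8 + 3/182 = 1459/182

1459/182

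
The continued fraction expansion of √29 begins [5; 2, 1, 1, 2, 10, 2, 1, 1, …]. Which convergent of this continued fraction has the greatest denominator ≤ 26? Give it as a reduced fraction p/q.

70/13

a_0 = 5: 5/1  (≤ bound)
a_1 = 2: 11/2  (≤ bound)
a_2 = 1: 16/3  (≤ bound)
a_3 = 1: 27/5  (≤ bound)
a_4 = 2: 70/13  (≤ bound)
a_5 = 10: 727/135  (> 26, stop)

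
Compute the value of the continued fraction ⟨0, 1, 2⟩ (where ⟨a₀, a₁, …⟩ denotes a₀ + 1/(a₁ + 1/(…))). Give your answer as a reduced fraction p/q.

a_0 = 0: 0/1
a_1 = 1: 1/1
a_2 = 2: 2/3

2/3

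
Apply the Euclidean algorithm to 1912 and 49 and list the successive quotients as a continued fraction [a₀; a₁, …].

Apply division with remainder until the remainder is 0:
⌊1912/49⌋ = 39, remainder 1
⌊49/1⌋ = 49, remainder 0

[39; 49]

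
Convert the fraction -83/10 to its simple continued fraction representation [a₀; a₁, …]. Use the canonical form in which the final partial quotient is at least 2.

⌊-83/10⌋ = -9, remainder 7
⌊10/7⌋ = 1, remainder 3
⌊7/3⌋ = 2, remainder 1
⌊3/1⌋ = 3, remainder 0

[-9; 1, 2, 3]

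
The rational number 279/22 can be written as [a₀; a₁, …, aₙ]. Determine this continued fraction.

[12; 1, 2, 7]

279 ÷ 22 → quotient 12, remainder 15
22 ÷ 15 → quotient 1, remainder 7
15 ÷ 7 → quotient 2, remainder 1
7 ÷ 1 → quotient 7, remainder 0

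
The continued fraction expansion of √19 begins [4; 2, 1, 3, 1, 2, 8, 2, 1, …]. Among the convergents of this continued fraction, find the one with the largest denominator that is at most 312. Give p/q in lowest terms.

170/39

a_0 = 4: 4/1  (≤ bound)
a_1 = 2: 9/2  (≤ bound)
a_2 = 1: 13/3  (≤ bound)
a_3 = 3: 48/11  (≤ bound)
a_4 = 1: 61/14  (≤ bound)
a_5 = 2: 170/39  (≤ bound)
a_6 = 8: 1421/326  (> 312, stop)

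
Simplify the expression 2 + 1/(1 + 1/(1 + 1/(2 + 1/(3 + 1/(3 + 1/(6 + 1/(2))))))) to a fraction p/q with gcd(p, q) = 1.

a_0 = 2: 2/1
a_1 = 1: 3/1
a_2 = 1: 5/2
a_3 = 2: 13/5
a_4 = 3: 44/17
a_5 = 3: 145/56
a_6 = 6: 914/353
a_7 = 2: 1973/762

1973/762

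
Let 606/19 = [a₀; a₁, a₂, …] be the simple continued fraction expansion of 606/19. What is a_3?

Apply division with remainder until the remainder is 0:
⌊606/19⌋ = 31, remainder 17
⌊19/17⌋ = 1, remainder 2
⌊17/2⌋ = 8, remainder 1
⌊2/1⌋ = 2, remainder 0

2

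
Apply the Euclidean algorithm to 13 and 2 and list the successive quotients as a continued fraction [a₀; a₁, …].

Repeatedly divide and take the remainder:
⌊13/2⌋ = 6, remainder 1
⌊2/1⌋ = 2, remainder 0

[6; 2]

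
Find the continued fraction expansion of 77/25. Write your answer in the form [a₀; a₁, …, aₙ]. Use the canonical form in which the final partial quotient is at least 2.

[3; 12, 2]

Run the Euclidean algorithm, recording each quotient:
77 = 3·25 + 2, so a_0 = 3
25 = 12·2 + 1, so a_1 = 12
2 = 2·1 + 0, so a_2 = 2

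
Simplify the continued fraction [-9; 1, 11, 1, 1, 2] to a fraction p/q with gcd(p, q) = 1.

Compute successive convergents:
a_0 = -9: -9/1
a_1 = 1: -8/1
a_2 = 11: -97/12
a_3 = 1: -105/13
a_4 = 1: -202/25
a_5 = 2: -509/63

-509/63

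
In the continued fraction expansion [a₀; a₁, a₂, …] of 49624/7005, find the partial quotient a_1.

11

Apply division with remainder until the remainder is 0:
49624 ÷ 7005 → quotient 7, remainder 589
7005 ÷ 589 → quotient 11, remainder 526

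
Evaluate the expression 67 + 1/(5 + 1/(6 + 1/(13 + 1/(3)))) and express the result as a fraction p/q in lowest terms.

Start with 3.
13 + 1/(3/1) = 13 + 1/3 = 40/3
6 + 1/(40/3) = 6 + 3/40 = 243/40
5 + 1/(243/40) = 5 + 40/243 = 1255/243
67 + 1/(1255/243) = 67 + 243/1255 = 84328/1255

84328/1255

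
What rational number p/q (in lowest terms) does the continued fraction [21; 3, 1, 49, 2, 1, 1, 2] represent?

Work from the innermost term outward:
Start with 2.
1 + 1/(2/1) = 1 + 1/2 = 3/2
1 + 1/(3/2) = 1 + 2/3 = 5/3
2 + 1/(5/3) = 2 + 3/5 = 13/5
49 + 1/(13/5) = 49 + 5/13 = 642/13
1 + 1/(642/13) = 1 + 13/642 = 655/642
3 + 1/(655/642) = 3 + 642/655 = 2607/655
21 + 1/(2607/655) = 21 + 655/2607 = 55402/2607

55402/2607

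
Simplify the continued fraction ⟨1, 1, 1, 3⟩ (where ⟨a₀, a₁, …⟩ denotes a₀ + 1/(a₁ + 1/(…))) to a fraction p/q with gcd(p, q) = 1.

Collapse the nested fraction from the inside out:
Start with 3.
1 + 1/(3/1) = 1 + 1/3 = 4/3
1 + 1/(4/3) = 1 + 3/4 = 7/4
1 + 1/(7/4) = 1 + 4/7 = 11/7

11/7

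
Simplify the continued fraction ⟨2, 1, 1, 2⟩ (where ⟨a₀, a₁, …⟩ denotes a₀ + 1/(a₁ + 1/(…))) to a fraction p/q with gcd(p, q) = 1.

13/5

Start with 2.
1 + 1/(2/1) = 1 + 1/2 = 3/2
1 + 1/(3/2) = 1 + 2/3 = 5/3
2 + 1/(5/3) = 2 + 3/5 = 13/5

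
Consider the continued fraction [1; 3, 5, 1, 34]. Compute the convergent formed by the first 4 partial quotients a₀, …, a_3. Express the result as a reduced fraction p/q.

Start with 1.
5 + 1/(1/1) = 5 + 1/1 = 6/1
3 + 1/(6/1) = 3 + 1/6 = 19/6
1 + 1/(19/6) = 1 + 6/19 = 25/19

25/19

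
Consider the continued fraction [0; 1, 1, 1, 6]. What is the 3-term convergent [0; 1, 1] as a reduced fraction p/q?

1/2

Work from the innermost term outward:
Start with 1.
1 + 1/(1/1) = 1 + 1/1 = 2/1
0 + 1/(2/1) = 0 + 1/2 = 1/2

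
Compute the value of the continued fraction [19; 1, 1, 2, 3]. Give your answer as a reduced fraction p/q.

333/17

Start with 3.
2 + 1/(3/1) = 2 + 1/3 = 7/3
1 + 1/(7/3) = 1 + 3/7 = 10/7
1 + 1/(10/7) = 1 + 7/10 = 17/10
19 + 1/(17/10) = 19 + 10/17 = 333/17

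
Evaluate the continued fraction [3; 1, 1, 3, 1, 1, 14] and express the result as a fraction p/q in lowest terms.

Start with 14.
1 + 1/(14/1) = 1 + 1/14 = 15/14
1 + 1/(15/14) = 1 + 14/15 = 29/15
3 + 1/(29/15) = 3 + 15/29 = 102/29
1 + 1/(102/29) = 1 + 29/102 = 131/102
1 + 1/(131/102) = 1 + 102/131 = 233/131
3 + 1/(233/131) = 3 + 131/233 = 830/233

830/233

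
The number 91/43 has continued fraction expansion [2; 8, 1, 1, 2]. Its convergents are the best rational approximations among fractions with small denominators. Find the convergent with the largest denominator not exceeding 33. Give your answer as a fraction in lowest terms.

36/17

List convergents until the denominator exceeds the bound:
a_0 = 2: 2/1  (≤ bound)
a_1 = 8: 17/8  (≤ bound)
a_2 = 1: 19/9  (≤ bound)
a_3 = 1: 36/17  (≤ bound)
a_4 = 2: 91/43  (> 33, stop)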